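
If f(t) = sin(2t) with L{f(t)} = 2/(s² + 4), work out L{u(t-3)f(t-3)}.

Time shift theorem: L{u(t-a)f(t-a)} = e^(-as)F(s). Here a=3, F(s) = 2/(s² + 4), so L{u(t-3)f(t-3)} = e^(-3s)·2/(s² + 4)

Final answer: e^(-3s)·2/(s² + 4)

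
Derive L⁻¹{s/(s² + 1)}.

This is the form c·s/(s² + a²) with a = 1. L⁻¹ = cos(t)

Final answer: cos(t)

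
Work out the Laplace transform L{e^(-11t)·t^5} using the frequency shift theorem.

L{e^(at)·t^n} = n!/(s-a)^(n+1), so L{e^(-11t)·t^5} = 120/(s+11)^6

Final answer: 120/(s+11)^6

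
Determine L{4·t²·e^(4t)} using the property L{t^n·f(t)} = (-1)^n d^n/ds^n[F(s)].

L{e^(4t)} = 1/(s-4). d/ds[1/(s-4)] = -1/(s-4)². d²/ds²[1/(s-4)] = 2/(s-4)³. So L{t²·e^(4t)} = (-1)² · 2/(s-4)³ = 2/(s-4)³. Then L{4·t²·e^(4t)} = 4·2/(s-4)³ = 8/(s-4)³

Final answer: 8/(s-4)³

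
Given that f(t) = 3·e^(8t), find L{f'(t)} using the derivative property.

f(0) = 3, F(s) = 3/(s-8). L{f'(t)} = s·F(s) - f(0) = 3s/(s-8) - 3 = (3s - 3(s-8))/(s-8) = 24/(s-8)

Final answer: 24/(s-8)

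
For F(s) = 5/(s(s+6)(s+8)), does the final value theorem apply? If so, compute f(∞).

Poles of sF(s) = 5/((s+6)(s+8)) are at s = -6 and s = -8, both in the left half-plane. Theorem applies. f(∞) = lim_{s→0} sF(s) = 5/(6·8) = 5/48

Final answer: 5/48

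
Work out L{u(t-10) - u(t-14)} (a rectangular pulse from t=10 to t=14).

L{u(t-a)} = e^(-as)/s. L{u(t-10) - u(t-14)} = (e^(-10s) - e^(-14s))/s

Final answer: (e^(-10s) - e^(-14s))/s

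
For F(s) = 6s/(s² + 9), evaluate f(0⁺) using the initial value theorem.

f(0⁺) = lim_{s→∞} s·6s/(s² + 9) = lim_{s→∞} 6s²/(s² + 9) = 6

Final answer: 6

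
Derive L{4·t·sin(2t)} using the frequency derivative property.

L{sin(2t)} = 2/(s² + 4). By L{t·f(t)} = -F'(s): -d/ds[2/(s² + 4)] = -(2)·(-2s)/(s² + 4)² = 4s/(s² + 4)². Then L{4·t·sin(2t)} = 4·4s/(s² + 4)² = 16s/(s² + 4)²

Final answer: 16s/(s² + 4)²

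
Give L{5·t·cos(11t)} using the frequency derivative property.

L{cos(11t)} = s/(s² + 121). Derivative: d/ds[s/(s² + 121)] = [(s² + 121) - s·2s]/(s² + 121)² = (121 - s²)/(s² + 121)². So L{t·cos(11t)} = -F'(s) = (s² - 121)/(s² + 121)². Then L{5·t·cos(11t)} = 5·(s² - 121)/(s² + 121)²

Final answer: 5·(s² - 121)/(s² + 121)²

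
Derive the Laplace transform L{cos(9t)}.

L{cos(ωt)} = s/(s² + ω²), so L{cos(9t)} = s/(s² + 81)

Final answer: s/(s² + 81)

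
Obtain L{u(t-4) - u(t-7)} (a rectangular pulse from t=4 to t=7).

L{u(t-a)} = e^(-as)/s. L{u(t-4) - u(t-7)} = (e^(-4s) - e^(-7s))/s

Final answer: (e^(-4s) - e^(-7s))/s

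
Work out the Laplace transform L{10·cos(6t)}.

L{cos(ωt)} = s/(s² + ω²), so L{cos(6t)} = s/(s² + 36). Then L{10·cos(6t)} = 10·s/(s² + 36) = 10s/(s² + 36)

Final answer: 10s/(s² + 36)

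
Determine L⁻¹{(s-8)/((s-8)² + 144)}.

Using frequency shift: L⁻¹{(s-a)/((s-a)² + b²)} = e^(at)cos(bt). Here a=8, b=12

Final answer: e^(8t)·cos(12t)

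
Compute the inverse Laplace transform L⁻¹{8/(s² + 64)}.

L⁻¹{8/(s² + 64)} = sin(8t)

Final answer: sin(8t)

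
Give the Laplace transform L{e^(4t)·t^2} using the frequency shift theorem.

L{e^(at)·t^n} = n!/(s-a)^(n+1), so L{e^(4t)·t^2} = 2/(s-4)^3

Final answer: 2/(s-4)^3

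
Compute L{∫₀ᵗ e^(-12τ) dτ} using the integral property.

L{∫₀ᵗ f(τ)dτ} = F(s)/s with F(s) = 1/(s+12), so L{∫₀ᵗ e^(-12τ) dτ} = 1/(s(s+12))

Final answer: 1/(s(s+12))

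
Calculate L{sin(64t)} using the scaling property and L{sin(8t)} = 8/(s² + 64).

Using L{f(at)} = (1/a)F(s/a) with a=8: L{sin(64t)} = (1/8) · 8/((s/8)² + 64) = (1/8) · 8·64/(s² + 4096) = 64/(s² + 4096)

Final answer: 64/(s² + 4096)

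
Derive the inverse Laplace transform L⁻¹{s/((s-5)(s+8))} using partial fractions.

Using partial fractions, f(t) = (5e^(5t) + 8e^(-8t))/13

Final answer: (5e^(5t) + 8e^(-8t))/13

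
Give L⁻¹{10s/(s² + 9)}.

This is the form c·s/(s² + a²) with a = 3, c = 10. L⁻¹ = 10·cos(3t)

Final answer: 10·cos(3t)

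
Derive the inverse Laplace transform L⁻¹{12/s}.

L⁻¹{c/s} = c, so L⁻¹{12/s} = 12

Final answer: 12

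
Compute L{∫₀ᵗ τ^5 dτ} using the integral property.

L{∫₀ᵗ f(τ)dτ} = F(s)/s with f(t) = t^5. F(s) = 120/s^6, so L{∫₀ᵗ τ^5 dτ} = (120/s^6)/s = 120/s^7. (Check: ∫₀ᵗ τ^5 dτ = t^6/6.)

Final answer: 120/s^7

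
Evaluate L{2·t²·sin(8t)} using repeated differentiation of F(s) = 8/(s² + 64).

F(s) = 8/(s² + 64). F'(s) = -16s/(s² + 64)². F''(s) = -16(64 - 3s²)/(s² + 64)³ = (48s² - 1024)/(s² + 64)³. So L{t²·sin(8t)} = (-1)² F''(s) = (48s² - 1024)/(s² + 64)³. Then L{2·t²·sin(8t)} = 2·(48s² - 1024)/(s² + 64)³ = (96s² - 2048)/(s² + 64)³

Final answer: (96s² - 2048)/(s² + 64)³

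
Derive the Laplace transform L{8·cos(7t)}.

L{cos(ωt)} = s/(s² + ω²), so L{cos(7t)} = s/(s² + 49). Then L{8·cos(7t)} = 8·s/(s² + 49) = 8s/(s² + 49)

Final answer: 8s/(s² + 49)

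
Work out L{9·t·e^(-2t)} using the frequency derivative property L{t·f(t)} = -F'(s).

L{e^(-2t)} = 1/(s+2). By frequency derivative: L{t·e^(-2t)} = -d/ds[1/(s+2)] = -(-1)/(s+2)² = 1/(s+2)². Then L{9·t·e^(-2t)} = 9·1/(s+2)² = 9/(s+2)²

Final answer: 9/(s+2)²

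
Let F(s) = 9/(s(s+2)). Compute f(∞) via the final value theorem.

f(∞) = lim_{s→0} s·9/(s(s+2)) = lim_{s→0} 9/(s+2) = 9/2 = 9/2

Final answer: 9/2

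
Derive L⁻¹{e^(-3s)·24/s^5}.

L⁻¹{24/s^5} = t^4. By the time shift theorem, L⁻¹{e^(-as)F(s)} = u(t-a)f(t-a) with a=3, so L⁻¹{e^(-3s)·24/s^5} = u(t-3)·(t-3)^4

Final answer: u(t-3)·(t-3)^4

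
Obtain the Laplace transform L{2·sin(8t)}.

L{sin(ωt)} = ω/(s² + ω²), so L{sin(8t)} = 8/(s² + 64). Then L{2·sin(8t)} = 2·8/(s² + 64) = 16/(s² + 64)

Final answer: 16/(s² + 64)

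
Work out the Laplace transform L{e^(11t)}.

L{e^(at)} = 1/(s-a), so L{e^(11t)} = 1/(s-11)

Final answer: 1/(s-11)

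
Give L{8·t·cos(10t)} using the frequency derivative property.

L{cos(10t)} = s/(s² + 100). Derivative: d/ds[s/(s² + 100)] = [(s² + 100) - s·2s]/(s² + 100)² = (100 - s²)/(s² + 100)². So L{t·cos(10t)} = -F'(s) = (s² - 100)/(s² + 100)². Then L{8·t·cos(10t)} = 8·(s² - 100)/(s² + 100)²

Final answer: 8·(s² - 100)/(s² + 100)²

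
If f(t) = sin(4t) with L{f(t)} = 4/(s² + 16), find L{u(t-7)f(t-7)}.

Time shift theorem: L{u(t-a)f(t-a)} = e^(-as)F(s). Here a=7, F(s) = 4/(s² + 16), so L{u(t-7)f(t-7)} = e^(-7s)·4/(s² + 16)

Final answer: e^(-7s)·4/(s² + 16)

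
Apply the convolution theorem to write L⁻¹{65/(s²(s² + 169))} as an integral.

65/(s²(s² + 169)) = (1/s²)·(65/(s² + 169)) = L{t}·L{5·sin(13t)}. So f(t) = t*(5·sin(13t)) = ∫₀ᵗ 5τ·sin(13(t-τ)) dτ

Final answer: ∫₀ᵗ 5τ·sin(13(t-τ)) dτ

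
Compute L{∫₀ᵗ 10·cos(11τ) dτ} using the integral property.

L{∫₀ᵗ f(τ)dτ} = F(s)/s with F(s) = 10s/(s² + 121), so the result is (10s/(s² + 121))/s = 10/(s² + 121)

Final answer: 10/(s² + 121)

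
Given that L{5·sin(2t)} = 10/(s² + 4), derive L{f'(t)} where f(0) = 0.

L{f'(t)} = s·F(s) - f(0) = s·10/(s² + 4) - 0 = 10s/(s² + 4)

Final answer: 10s/(s² + 4)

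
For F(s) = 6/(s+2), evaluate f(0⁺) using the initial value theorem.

f(0⁺) = lim_{s→∞} s·6/(s+2) = lim_{s→∞} 6s/(s+2) = 6

Final answer: 6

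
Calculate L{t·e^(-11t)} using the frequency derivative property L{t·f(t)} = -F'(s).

L{e^(-11t)} = 1/(s+11). By frequency derivative: L{t·e^(-11t)} = -d/ds[1/(s+11)] = -(-1)/(s+11)² = 1/(s+11)²

Final answer: 1/(s+11)²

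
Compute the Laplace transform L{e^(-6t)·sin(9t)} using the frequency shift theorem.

Frequency shift: L{e^(at)f(t)} = F(s-a). L{e^(-6t)·sin(9t)} = 9/((s+6)² + 81)

Final answer: 9/((s+6)² + 81)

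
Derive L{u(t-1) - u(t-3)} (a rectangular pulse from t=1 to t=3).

L{u(t-a)} = e^(-as)/s. L{u(t-1) - u(t-3)} = (e^(-s) - e^(-3s))/s

Final answer: (e^(-s) - e^(-3s))/s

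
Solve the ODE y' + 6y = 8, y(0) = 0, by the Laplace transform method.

sY + 6Y = 8/s. Y = 8/(s(s+6)). Partial fractions: Y = 4/3/s - 4/3/(s+6)

Final answer: y(t) = 4/3(1 - e^(-6t))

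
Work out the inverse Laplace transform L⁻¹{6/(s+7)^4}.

L⁻¹{n!/(s-a)^(n+1)} = t^n·e^(at), so L⁻¹{6/(s+7)^4} = t^3·e^(-7t)

Final answer: t^3·e^(-7t)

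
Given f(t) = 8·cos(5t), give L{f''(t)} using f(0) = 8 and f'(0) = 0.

F(s) = 8s/(s² + 25). L{f''(t)} = s²F(s) - sf(0) - f'(0) = 8s³/(s² + 25) - 8s = (8s³ - 8s(s² + 25))/(s² + 25) = -200s/(s² + 25)

Final answer: -200s/(s² + 25)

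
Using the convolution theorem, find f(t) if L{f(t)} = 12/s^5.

12/s^5 = (12/s)·(1/s^4) = L{12}·L{t^3/6}. By convolution, f(t) = 12*t^3/6 = ∫₀ᵗ 12·τ^3/6 dτ = 12·t^4/24

Final answer: 12·t^4/24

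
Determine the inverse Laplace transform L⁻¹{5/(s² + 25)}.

L⁻¹{5/(s² + 25)} = sin(5t)

Final answer: sin(5t)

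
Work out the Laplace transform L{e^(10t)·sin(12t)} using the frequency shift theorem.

Frequency shift: L{e^(at)f(t)} = F(s-a). L{e^(10t)·sin(12t)} = 12/((s-10)² + 144)

Final answer: 12/((s-10)² + 144)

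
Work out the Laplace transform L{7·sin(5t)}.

L{sin(ωt)} = ω/(s² + ω²), so L{sin(5t)} = 5/(s² + 25). Then L{7·sin(5t)} = 7·5/(s² + 25) = 35/(s² + 25)

Final answer: 35/(s² + 25)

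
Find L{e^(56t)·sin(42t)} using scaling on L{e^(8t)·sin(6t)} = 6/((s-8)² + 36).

Scaling with a=7: L{e^(56t)·sin(42t)} = (1/7) · 6/((s/7-8)² + 36). Simplifying: 42/((s-56)² + 1764)

Final answer: 42/((s-56)² + 1764)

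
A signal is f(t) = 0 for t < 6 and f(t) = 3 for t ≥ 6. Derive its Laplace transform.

f(t) = 3·u(t-6). L{u(t-6)} = e^(-6s)/s, so L{f(t)} = 3·e^(-6s)/s

Final answer: 3·e^(-6s)/s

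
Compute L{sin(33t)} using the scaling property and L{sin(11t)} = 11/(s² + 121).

Using L{f(at)} = (1/a)F(s/a) with a=3: L{sin(33t)} = (1/3) · 11/((s/3)² + 121) = (1/3) · 11·9/(s² + 1089) = 33/(s² + 1089)

Final answer: 33/(s² + 1089)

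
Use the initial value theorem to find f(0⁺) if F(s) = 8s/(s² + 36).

f(0⁺) = lim_{s→∞} s·8s/(s² + 36) = lim_{s→∞} 8s²/(s² + 36) = 8

Final answer: 8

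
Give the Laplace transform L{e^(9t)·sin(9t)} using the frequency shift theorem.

Frequency shift: L{e^(at)f(t)} = F(s-a). L{e^(9t)·sin(9t)} = 9/((s-9)² + 81)

Final answer: 9/((s-9)² + 81)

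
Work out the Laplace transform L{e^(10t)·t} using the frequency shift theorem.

L{e^(at)·t^n} = n!/(s-a)^(n+1), so L{e^(10t)·t} = 1/(s-10)^2

Final answer: 1/(s-10)^2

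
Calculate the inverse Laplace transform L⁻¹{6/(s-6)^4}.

L⁻¹{n!/(s-a)^(n+1)} = t^n·e^(at), so L⁻¹{6/(s-6)^4} = t^3·e^(6t)

Final answer: t^3·e^(6t)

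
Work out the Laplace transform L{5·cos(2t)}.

L{cos(ωt)} = s/(s² + ω²), so L{cos(2t)} = s/(s² + 4). Then L{5·cos(2t)} = 5·s/(s² + 4) = 5s/(s² + 4)

Final answer: 5s/(s² + 4)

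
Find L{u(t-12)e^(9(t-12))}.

u(t-a)f(t-a) with f(t)=e^(9t). L{e^(9t)} = 1/(s-9). By time shift: e^(-12s)/(s-9)

Final answer: e^(-12s)/(s-9)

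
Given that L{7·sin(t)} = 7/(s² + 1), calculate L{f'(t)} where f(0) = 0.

L{f'(t)} = s·F(s) - f(0) = s·7/(s² + 1) - 0 = 7s/(s² + 1)

Final answer: 7s/(s² + 1)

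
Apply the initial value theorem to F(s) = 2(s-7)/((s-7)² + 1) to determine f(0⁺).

f(0⁺) = lim_{s→∞} sF(s) = lim_{s→∞} 2s(s-7)/((s-7)² + 1) = 2

Final answer: 2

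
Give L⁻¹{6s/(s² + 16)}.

This is the form c·s/(s² + a²) with a = 4, c = 6. L⁻¹ = 6·cos(4t)

Final answer: 6·cos(4t)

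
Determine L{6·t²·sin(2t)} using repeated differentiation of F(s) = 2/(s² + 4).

F(s) = 2/(s² + 4). F'(s) = -4s/(s² + 4)². F''(s) = -4(4 - 3s²)/(s² + 4)³ = (12s² - 16)/(s² + 4)³. So L{t²·sin(2t)} = (-1)² F''(s) = (12s² - 16)/(s² + 4)³. Then L{6·t²·sin(2t)} = 6·(12s² - 16)/(s² + 4)³ = (72s² - 96)/(s² + 4)³

Final answer: (72s² - 96)/(s² + 4)³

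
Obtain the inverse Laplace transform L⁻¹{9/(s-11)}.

L⁻¹{1/(s-a)} = e^(at), so L⁻¹{1/(s-11)} = e^(11t), and L⁻¹{9/(s-11)} = 9·e^(11t)

Final answer: 9·e^(11t)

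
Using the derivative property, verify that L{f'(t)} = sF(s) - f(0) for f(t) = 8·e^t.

f'(t) = 8e^t. Direct: L{f'(t)} = 8/(s-1). Property: s·8/(s-1) - 8 = (8s - 8(s-1))/(s-1) = 8/(s-1). ✓

Final answer: 8/(s-1)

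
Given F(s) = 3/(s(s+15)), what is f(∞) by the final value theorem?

f(∞) = lim_{s→0} s·3/(s(s+15)) = lim_{s→0} 3/(s+15) = 3/15 = 1/5

Final answer: 1/5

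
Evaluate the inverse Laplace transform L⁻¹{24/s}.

L⁻¹{c/s} = c, so L⁻¹{24/s} = 24

Final answer: 24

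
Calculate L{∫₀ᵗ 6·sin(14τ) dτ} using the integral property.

L{∫₀ᵗ f(τ)dτ} = F(s)/s with F(s) = 84/(s² + 196), so the result is (84/(s² + 196))/s = 84/(s(s² + 196))

Final answer: 84/(s(s² + 196))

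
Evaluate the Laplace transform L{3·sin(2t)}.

L{sin(ωt)} = ω/(s² + ω²), so L{sin(2t)} = 2/(s² + 4). Then L{3·sin(2t)} = 3·2/(s² + 4) = 6/(s² + 4)

Final answer: 6/(s² + 4)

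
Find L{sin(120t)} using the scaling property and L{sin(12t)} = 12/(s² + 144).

Using L{f(at)} = (1/a)F(s/a) with a=10: L{sin(120t)} = (1/10) · 12/((s/10)² + 144) = (1/10) · 12·100/(s² + 14400) = 120/(s² + 14400)

Final answer: 120/(s² + 14400)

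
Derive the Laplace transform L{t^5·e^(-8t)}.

L{t^n·e^(at)} = n!/(s-a)^(n+1), so L{t^5·e^(-8t)} = 120/(s+8)^6

Final answer: 120/(s+8)^6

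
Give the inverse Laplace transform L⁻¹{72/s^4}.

L⁻¹{n!/s^(n+1)} = t^n with n=3. So L⁻¹{6/s^4} = t^3, and L⁻¹{72/s^4} = (72/6)·t^3 = 12·t^3

Final answer: 12·t^3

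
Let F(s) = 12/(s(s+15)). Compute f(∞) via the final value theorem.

f(∞) = lim_{s→0} s·12/(s(s+15)) = lim_{s→0} 12/(s+15) = 12/15 = 4/5

Final answer: 4/5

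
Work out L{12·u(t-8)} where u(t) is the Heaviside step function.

L{u(t-a)} = e^(-as)/s. Here a=8, so L{u(t-8)} = e^(-8s)/s, and L{12·u(t-8)} = 12·e^(-8s)/s

Final answer: 12·e^(-8s)/s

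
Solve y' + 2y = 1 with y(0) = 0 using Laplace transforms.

sY + 2Y = 1/s. Y = 1/(s(s+2)). Partial fractions: Y = 1/2/s - 1/2/(s+2)

Final answer: y(t) = 1/2(1 - e^(-2t))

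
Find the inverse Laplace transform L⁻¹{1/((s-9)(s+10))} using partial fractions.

Decompose: A/(s-9) + B/(s+10). A = 1/19, B = -1/19. f(t) = (e^(9t) - e^(-10t))/19

Final answer: (e^(9t) - e^(-10t))/19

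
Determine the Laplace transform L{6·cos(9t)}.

L{cos(ωt)} = s/(s² + ω²), so L{cos(9t)} = s/(s² + 81). Then L{6·cos(9t)} = 6·s/(s² + 81) = 6s/(s² + 81)

Final answer: 6s/(s² + 81)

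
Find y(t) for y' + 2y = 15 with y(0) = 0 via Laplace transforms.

sY + 2Y = 15/s. Y = 15/(s(s+2)). Partial fractions: Y = 15/2/s - 15/2/(s+2)

Final answer: y(t) = 15/2(1 - e^(-2t))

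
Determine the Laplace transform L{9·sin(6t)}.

L{sin(ωt)} = ω/(s² + ω²), so L{sin(6t)} = 6/(s² + 36). Then L{9·sin(6t)} = 9·6/(s² + 36) = 54/(s² + 36)

Final answer: 54/(s² + 36)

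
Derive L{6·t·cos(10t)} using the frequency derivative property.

L{cos(10t)} = s/(s² + 100). Derivative: d/ds[s/(s² + 100)] = [(s² + 100) - s·2s]/(s² + 100)² = (100 - s²)/(s² + 100)². So L{t·cos(10t)} = -F'(s) = (s² - 100)/(s² + 100)². Then L{6·t·cos(10t)} = 6·(s² - 100)/(s² + 100)²

Final answer: 6·(s² - 100)/(s² + 100)²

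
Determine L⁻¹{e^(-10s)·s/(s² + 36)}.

L⁻¹{s/(s² + 36)} = cos(6t). By the time shift theorem, L⁻¹{e^(-as)F(s)} = u(t-a)f(t-a) with a=10, so L⁻¹{e^(-10s)·s/(s² + 36)} = u(t-10)·cos(6(t-10))

Final answer: u(t-10)·cos(6(t-10))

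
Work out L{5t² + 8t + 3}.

L{5t² + 8t + 3} = 5·2/s³ + 8/s² + 3/s = 10/s³ + 8/s² + 3/s

Final answer: 10/s³ + 8/s² + 3/s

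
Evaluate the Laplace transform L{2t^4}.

L{2t^4} = 2 · L{t^4} = 2 · 24/s^5 = 48/s^5

Final answer: 48/s^5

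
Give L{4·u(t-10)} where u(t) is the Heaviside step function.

L{u(t-a)} = e^(-as)/s. Here a=10, so L{u(t-10)} = e^(-10s)/s, and L{4·u(t-10)} = 4·e^(-10s)/s

Final answer: 4·e^(-10s)/s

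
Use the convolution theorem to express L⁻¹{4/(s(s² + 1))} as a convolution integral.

4/(s(s² + 1)) = (1/s)·(4/(s² + 1)) = L{1}·L{4·sin(t)}. So f(t) = 1*(4·sin(t)) = ∫₀ᵗ 4·sin(τ) dτ

Final answer: ∫₀ᵗ 4·sin(τ) dτ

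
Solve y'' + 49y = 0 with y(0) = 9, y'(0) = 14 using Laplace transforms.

L{y''} + 49L{y} = 0. s²Y - 9s - 14 + 49Y = 0. Y(s² + 49) = 9s + 14. Y = (9s + 14)/(s² + 49). Inverting: y(t) = 9cos(7t) + 2sin(7t)

Final answer: y(t) = 9cos(7t) + 2sin(7t)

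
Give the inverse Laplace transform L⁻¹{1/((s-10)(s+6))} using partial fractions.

Decompose: A/(s-10) + B/(s+6). A = 1/16, B = -1/16. f(t) = (e^(10t) - e^(-6t))/16

Final answer: (e^(10t) - e^(-6t))/16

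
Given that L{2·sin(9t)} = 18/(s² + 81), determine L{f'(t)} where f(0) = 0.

L{f'(t)} = s·F(s) - f(0) = s·18/(s² + 81) - 0 = 18s/(s² + 81)

Final answer: 18s/(s² + 81)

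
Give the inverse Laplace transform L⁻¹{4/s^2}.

L⁻¹{n!/s^(n+1)} = t^n with n=1. So L⁻¹{1/s^2} = t, and L⁻¹{4/s^2} = (4/1)·t = 4·t

Final answer: 4·t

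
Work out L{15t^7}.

L{t^n} = n!/s^(n+1). So L{15t^7} = 15·7!/s^8 = 75600/s^8

Final answer: 75600/s^8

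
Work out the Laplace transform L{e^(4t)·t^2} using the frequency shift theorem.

L{e^(at)·t^n} = n!/(s-a)^(n+1), so L{e^(4t)·t^2} = 2/(s-4)^3

Final answer: 2/(s-4)^3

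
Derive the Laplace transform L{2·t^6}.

L{t^n} = n!/s^(n+1), so L{t^6} = 720/s^7. Then L{2·t^6} = 2·720/s^7 = 1440/s^7

Final answer: 1440/s^7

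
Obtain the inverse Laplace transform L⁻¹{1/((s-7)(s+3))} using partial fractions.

Decompose: A/(s-7) + B/(s+3). A = 1/10, B = -1/10. f(t) = (e^(7t) - e^(-3t))/10

Final answer: (e^(7t) - e^(-3t))/10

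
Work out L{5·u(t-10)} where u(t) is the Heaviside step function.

L{u(t-a)} = e^(-as)/s. Here a=10, so L{u(t-10)} = e^(-10s)/s, and L{5·u(t-10)} = 5·e^(-10s)/s

Final answer: 5·e^(-10s)/s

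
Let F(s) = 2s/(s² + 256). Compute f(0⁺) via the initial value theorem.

f(0⁺) = lim_{s→∞} s·2s/(s² + 256) = lim_{s→∞} 2s²/(s² + 256) = 2

Final answer: 2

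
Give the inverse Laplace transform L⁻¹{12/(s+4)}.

L⁻¹{1/(s-a)} = e^(at), so L⁻¹{1/(s+4)} = e^(-4t), and L⁻¹{12/(s+4)} = 12·e^(-4t)

Final answer: 12·e^(-4t)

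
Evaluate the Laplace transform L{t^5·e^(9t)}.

L{t^n·e^(at)} = n!/(s-a)^(n+1), so L{t^5·e^(9t)} = 120/(s-9)^6

Final answer: 120/(s-9)^6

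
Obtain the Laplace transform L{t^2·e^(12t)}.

L{t^n·e^(at)} = n!/(s-a)^(n+1), so L{t^2·e^(12t)} = 2/(s-12)^3

Final answer: 2/(s-12)^3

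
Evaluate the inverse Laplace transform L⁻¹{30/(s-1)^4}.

L⁻¹{n!/(s-a)^(n+1)} = t^n·e^(at) with n=3, a=1. So L⁻¹{6/(s-1)^4} = t^3·e^t, and L⁻¹{30/(s-1)^4} = (30/6)·t^3·e^t = 5·t^3·e^t

Final answer: 5·t^3·e^t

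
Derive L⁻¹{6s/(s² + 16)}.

This is the form c·s/(s² + a²) with a = 4, c = 6. L⁻¹ = 6·cos(4t)

Final answer: 6·cos(4t)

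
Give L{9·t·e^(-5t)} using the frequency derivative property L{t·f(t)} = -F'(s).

L{e^(-5t)} = 1/(s+5). By frequency derivative: L{t·e^(-5t)} = -d/ds[1/(s+5)] = -(-1)/(s+5)² = 1/(s+5)². Then L{9·t·e^(-5t)} = 9·1/(s+5)² = 9/(s+5)²

Final answer: 9/(s+5)²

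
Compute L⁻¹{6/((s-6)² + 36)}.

Form: b/((s-a)² + b²) → e^(at)sin(bt). With a=6, b=6

Final answer: e^(6t)·sin(6t)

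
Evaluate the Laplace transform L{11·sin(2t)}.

L{sin(ωt)} = ω/(s² + ω²), so L{sin(2t)} = 2/(s² + 4). Then L{11·sin(2t)} = 11·2/(s² + 4) = 22/(s² + 4)

Final answer: 22/(s² + 4)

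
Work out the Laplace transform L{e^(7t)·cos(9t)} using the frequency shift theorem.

Frequency shift: L{e^(at)f(t)} = F(s-a). L{e^(7t)·cos(9t)} = (s-7)/((s-7)² + 81)

Final answer: (s-7)/((s-7)² + 81)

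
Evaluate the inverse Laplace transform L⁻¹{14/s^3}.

L⁻¹{n!/s^(n+1)} = t^n with n=2. So L⁻¹{2/s^3} = t^2, and L⁻¹{14/s^3} = (14/2)·t^2 = 7·t^2

Final answer: 7·t^2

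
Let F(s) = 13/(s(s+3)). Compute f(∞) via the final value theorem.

f(∞) = lim_{s→0} s·13/(s(s+3)) = lim_{s→0} 13/(s+3) = 13/3 = 13/3

Final answer: 13/3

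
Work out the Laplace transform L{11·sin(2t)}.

L{sin(ωt)} = ω/(s² + ω²), so L{sin(2t)} = 2/(s² + 4). Then L{11·sin(2t)} = 11·2/(s² + 4) = 22/(s² + 4)

Final answer: 22/(s² + 4)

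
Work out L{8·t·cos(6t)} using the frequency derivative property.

L{cos(6t)} = s/(s² + 36). Derivative: d/ds[s/(s² + 36)] = [(s² + 36) - s·2s]/(s² + 36)² = (36 - s²)/(s² + 36)². So L{t·cos(6t)} = -F'(s) = (s² - 36)/(s² + 36)². Then L{8·t·cos(6t)} = 8·(s² - 36)/(s² + 36)²

Final answer: 8·(s² - 36)/(s² + 36)²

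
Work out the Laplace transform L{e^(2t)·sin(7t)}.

L{e^(at)·sin(ωt)} = ω/((s-a)² + ω²), so L{e^(2t)·sin(7t)} = 7/((s-2)² + 49)

Final answer: 7/((s-2)² + 49)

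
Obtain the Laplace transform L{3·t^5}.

L{t^n} = n!/s^(n+1), so L{t^5} = 120/s^6. Then L{3·t^5} = 3·120/s^6 = 360/s^6

Final answer: 360/s^6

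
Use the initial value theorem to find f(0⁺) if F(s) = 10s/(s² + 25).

f(0⁺) = lim_{s→∞} s·10s/(s² + 25) = lim_{s→∞} 10s²/(s² + 25) = 10

Final answer: 10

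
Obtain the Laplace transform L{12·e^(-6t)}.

L{e^(at)} = 1/(s-a), so L{e^(-6t)} = 1/(s+6). Then L{12·e^(-6t)} = 12/(s+6)

Final answer: 12/(s+6)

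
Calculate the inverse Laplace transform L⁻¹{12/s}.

L⁻¹{c/s} = c, so L⁻¹{12/s} = 12

Final answer: 12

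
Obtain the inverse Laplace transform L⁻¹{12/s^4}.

L⁻¹{n!/s^(n+1)} = t^n with n=3. So L⁻¹{6/s^4} = t^3, and L⁻¹{12/s^4} = (12/6)·t^3 = 2·t^3

Final answer: 2·t^3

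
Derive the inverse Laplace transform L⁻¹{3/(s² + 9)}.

L⁻¹{3/(s² + 9)} = sin(3t)

Final answer: sin(3t)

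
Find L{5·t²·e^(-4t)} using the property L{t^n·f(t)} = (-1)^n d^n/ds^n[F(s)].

L{e^(-4t)} = 1/(s+4). d/ds[1/(s+4)] = -1/(s+4)². d²/ds²[1/(s+4)] = 2/(s+4)³. So L{t²·e^(-4t)} = (-1)² · 2/(s+4)³ = 2/(s+4)³. Then L{5·t²·e^(-4t)} = 5·2/(s+4)³ = 10/(s+4)³

Final answer: 10/(s+4)³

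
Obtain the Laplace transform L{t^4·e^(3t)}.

L{t^n·e^(at)} = n!/(s-a)^(n+1), so L{t^4·e^(3t)} = 24/(s-3)^5

Final answer: 24/(s-3)^5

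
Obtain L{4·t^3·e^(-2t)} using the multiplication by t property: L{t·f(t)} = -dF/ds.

Using L{t^n·e^(at)} = n!/(s-a)^(n+1), L{t^3·e^(-2t)} = 6/(s+2)^4, so L{4·t^3·e^(-2t)} = 4·6/(s+2)^4 = 24/(s+2)^4

Final answer: 24/(s+2)^4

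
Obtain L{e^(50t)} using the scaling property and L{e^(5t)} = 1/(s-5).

Using L{f(at)} = (1/a)F(s/a) with a=10 and f(t) = e^(5t): L{e^(50t)} = (1/10) · 1/((s/10)-5) = (1/10) · 10/(s-50) = 1/(s-50)

Final answer: 1/(s-50)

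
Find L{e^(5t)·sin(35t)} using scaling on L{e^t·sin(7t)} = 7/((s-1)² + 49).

Scaling with a=5: L{e^(5t)·sin(35t)} = (1/5) · 7/((s/5-1)² + 49). Simplifying: 35/((s-5)² + 1225)

Final answer: 35/((s-5)² + 1225)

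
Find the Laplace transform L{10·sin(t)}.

L{sin(ωt)} = ω/(s² + ω²), so L{sin(t)} = 1/(s² + 1). Then L{10·sin(t)} = 10·1/(s² + 1) = 10/(s² + 1)

Final answer: 10/(s² + 1)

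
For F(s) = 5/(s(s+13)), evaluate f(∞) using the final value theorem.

f(∞) = lim_{s→0} s·5/(s(s+13)) = lim_{s→0} 5/(s+13) = 5/13 = 5/13

Final answer: 5/13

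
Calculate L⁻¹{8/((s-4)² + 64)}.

Form: b/((s-a)² + b²) → e^(at)sin(bt). With a=4, b=8

Final answer: e^(4t)·sin(8t)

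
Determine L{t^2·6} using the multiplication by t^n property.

L{6} = 6/s. d^1/ds^1[1/s] = -1/s². d^2/ds^2[1/s] = 2/s^3. So L{t^2} = (-1)^{2}·2/s^3 = 2/s^3. Then L{t^2·6} = 6·2/s^3 = 12/s^3

Final answer: 12/s^3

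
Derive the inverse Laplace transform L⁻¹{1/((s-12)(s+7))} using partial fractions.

Decompose: A/(s-12) + B/(s+7). A = 1/19, B = -1/19. f(t) = (e^(12t) - e^(-7t))/19

Final answer: (e^(12t) - e^(-7t))/19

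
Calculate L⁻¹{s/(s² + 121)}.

This is the form c·s/(s² + a²) with a = 11. L⁻¹ = cos(11t)

Final answer: cos(11t)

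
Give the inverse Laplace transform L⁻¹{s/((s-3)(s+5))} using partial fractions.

Using partial fractions, f(t) = (3e^(3t) + 5e^(-5t))/8

Final answer: (3e^(3t) + 5e^(-5t))/8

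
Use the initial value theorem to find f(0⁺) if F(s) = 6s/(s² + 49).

f(0⁺) = lim_{s→∞} s·6s/(s² + 49) = lim_{s→∞} 6s²/(s² + 49) = 6

Final answer: 6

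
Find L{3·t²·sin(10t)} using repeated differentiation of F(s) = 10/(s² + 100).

F(s) = 10/(s² + 100). F'(s) = -20s/(s² + 100)². F''(s) = -20(100 - 3s²)/(s² + 100)³ = (60s² - 2000)/(s² + 100)³. So L{t²·sin(10t)} = (-1)² F''(s) = (60s² - 2000)/(s² + 100)³. Then L{3·t²·sin(10t)} = 3·(60s² - 2000)/(s² + 100)³ = (180s² - 6000)/(s² + 100)³

Final answer: (180s² - 6000)/(s² + 100)³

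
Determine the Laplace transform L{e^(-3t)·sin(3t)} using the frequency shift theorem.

Frequency shift: L{e^(at)f(t)} = F(s-a). L{e^(-3t)·sin(3t)} = 3/((s+3)² + 9)

Final answer: 3/((s+3)² + 9)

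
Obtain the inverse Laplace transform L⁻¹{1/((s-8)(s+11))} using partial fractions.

Decompose: A/(s-8) + B/(s+11). A = 1/19, B = -1/19. f(t) = (e^(8t) - e^(-11t))/19

Final answer: (e^(8t) - e^(-11t))/19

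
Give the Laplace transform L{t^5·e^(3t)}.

L{t^n·e^(at)} = n!/(s-a)^(n+1), so L{t^5·e^(3t)} = 120/(s-3)^6

Final answer: 120/(s-3)^6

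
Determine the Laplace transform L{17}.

L{17} = 17 · L{1} = 17/s

Final answer: 17/s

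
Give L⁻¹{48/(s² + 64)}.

This is the form c·a/(s² + a²) with a = 8, c = 6. L⁻¹ = 6·sin(8t)

Final answer: 6·sin(8t)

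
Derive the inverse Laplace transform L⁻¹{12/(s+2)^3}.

L⁻¹{n!/(s-a)^(n+1)} = t^n·e^(at) with n=2, a=-2. So L⁻¹{2/(s+2)^3} = t^2·e^(-2t), and L⁻¹{12/(s+2)^3} = (12/2)·t^2·e^(-2t) = 6·t^2·e^(-2t)

Final answer: 6·t^2·e^(-2t)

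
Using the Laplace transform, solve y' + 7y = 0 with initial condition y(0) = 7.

L{y'} + 7L{y} = 0. sY - 7 + 7Y = 0. Y(s+7) = 7. Y = 7/(s+7)

Final answer: y(t) = 7e^(-7t)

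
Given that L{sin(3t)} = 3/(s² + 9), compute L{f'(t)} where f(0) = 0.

L{f'(t)} = s·F(s) - f(0) = s·3/(s² + 9) - 0 = 3s/(s² + 9)

Final answer: 3s/(s² + 9)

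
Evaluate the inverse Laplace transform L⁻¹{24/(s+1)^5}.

L⁻¹{n!/(s-a)^(n+1)} = t^n·e^(at), so L⁻¹{24/(s+1)^5} = t^4·e^(-t)

Final answer: t^4·e^(-t)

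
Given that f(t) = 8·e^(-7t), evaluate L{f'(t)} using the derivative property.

f(0) = 8, F(s) = 8/(s+7). L{f'(t)} = s·F(s) - f(0) = 8s/(s+7) - 8 = (8s - 8(s+7))/(s+7) = -56/(s+7)

Final answer: -56/(s+7)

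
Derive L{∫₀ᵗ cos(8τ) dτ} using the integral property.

L{∫₀ᵗ f(τ)dτ} = F(s)/s with F(s) = s/(s² + 64), so the result is (s/(s² + 64))/s = 1/(s² + 64)

Final answer: 1/(s² + 64)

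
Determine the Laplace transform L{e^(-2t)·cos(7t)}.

L{e^(at)·cos(ωt)} = (s-a)/((s-a)² + ω²), so L{e^(-2t)·cos(7t)} = (s+2)/((s+2)² + 49)

Final answer: (s+2)/((s+2)² + 49)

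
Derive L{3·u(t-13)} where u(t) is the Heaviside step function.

L{u(t-a)} = e^(-as)/s. Here a=13, so L{u(t-13)} = e^(-13s)/s, and L{3·u(t-13)} = 3·e^(-13s)/s

Final answer: 3·e^(-13s)/s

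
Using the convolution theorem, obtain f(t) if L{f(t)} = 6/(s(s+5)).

6/(s(s+5)) = (6/s)·(1/(s+5)) = L{6}·L{e^(-5t)}. By convolution, f(t) = 6*e^(-5t) = ∫₀ᵗ 6·e^(-5τ) dτ = 6·(1 - e^(-5t))/5

Final answer: 6·(1 - e^(-5t))/5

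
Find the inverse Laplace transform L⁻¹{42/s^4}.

L⁻¹{n!/s^(n+1)} = t^n with n=3. So L⁻¹{6/s^4} = t^3, and L⁻¹{42/s^4} = (42/6)·t^3 = 7·t^3

Final answer: 7·t^3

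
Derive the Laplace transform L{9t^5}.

L{9t^5} = 9 · L{t^5} = 9 · 120/s^6 = 1080/s^6

Final answer: 1080/s^6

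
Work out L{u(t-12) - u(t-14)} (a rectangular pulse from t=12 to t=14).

L{u(t-a)} = e^(-as)/s. L{u(t-12) - u(t-14)} = (e^(-12s) - e^(-14s))/s

Final answer: (e^(-12s) - e^(-14s))/s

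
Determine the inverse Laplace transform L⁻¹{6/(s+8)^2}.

L⁻¹{n!/(s-a)^(n+1)} = t^n·e^(at) with n=1, a=-8. So L⁻¹{1/(s+8)^2} = t·e^(-8t), and L⁻¹{6/(s+8)^2} = (6/1)·t·e^(-8t) = 6·t·e^(-8t)

Final answer: 6·t·e^(-8t)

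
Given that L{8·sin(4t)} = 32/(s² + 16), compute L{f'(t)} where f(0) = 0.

L{f'(t)} = s·F(s) - f(0) = s·32/(s² + 16) - 0 = 32s/(s² + 16)

Final answer: 32s/(s² + 16)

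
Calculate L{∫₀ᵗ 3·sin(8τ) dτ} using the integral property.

L{∫₀ᵗ f(τ)dτ} = F(s)/s with F(s) = 24/(s² + 64), so the result is (24/(s² + 64))/s = 24/(s(s² + 64))

Final answer: 24/(s(s² + 64))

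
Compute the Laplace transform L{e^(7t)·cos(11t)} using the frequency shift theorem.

Frequency shift: L{e^(at)f(t)} = F(s-a). L{e^(7t)·cos(11t)} = (s-7)/((s-7)² + 121)

Final answer: (s-7)/((s-7)² + 121)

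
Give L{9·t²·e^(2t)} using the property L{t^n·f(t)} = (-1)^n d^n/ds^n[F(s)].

L{e^(2t)} = 1/(s-2). d/ds[1/(s-2)] = -1/(s-2)². d²/ds²[1/(s-2)] = 2/(s-2)³. So L{t²·e^(2t)} = (-1)² · 2/(s-2)³ = 2/(s-2)³. Then L{9·t²·e^(2t)} = 9·2/(s-2)³ = 18/(s-2)³

Final answer: 18/(s-2)³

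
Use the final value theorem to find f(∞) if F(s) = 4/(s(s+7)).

f(∞) = lim_{s→0} s·4/(s(s+7)) = lim_{s→0} 4/(s+7) = 4/7 = 4/7

Final answer: 4/7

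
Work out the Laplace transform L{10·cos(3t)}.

L{cos(ωt)} = s/(s² + ω²), so L{cos(3t)} = s/(s² + 9). Then L{10·cos(3t)} = 10·s/(s² + 9) = 10s/(s² + 9)

Final answer: 10s/(s² + 9)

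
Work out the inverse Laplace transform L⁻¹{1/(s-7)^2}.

L⁻¹{n!/(s-a)^(n+1)} = t^n·e^(at), so L⁻¹{1/(s-7)^2} = t·e^(7t)

Final answer: t·e^(7t)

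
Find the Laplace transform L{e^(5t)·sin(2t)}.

L{e^(at)·sin(ωt)} = ω/((s-a)² + ω²), so L{e^(5t)·sin(2t)} = 2/((s-5)² + 4)

Final answer: 2/((s-5)² + 4)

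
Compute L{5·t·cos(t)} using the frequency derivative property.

L{cos(t)} = s/(s² + 1). Derivative: d/ds[s/(s² + 1)] = [(s² + 1) - s·2s]/(s² + 1)² = (1 - s²)/(s² + 1)². So L{t·cos(t)} = -F'(s) = (s² - 1)/(s² + 1)². Then L{5·t·cos(t)} = 5·(s² - 1)/(s² + 1)²

Final answer: 5·(s² - 1)/(s² + 1)²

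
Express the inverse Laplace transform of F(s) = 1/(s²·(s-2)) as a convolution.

1/(s²·(s-2)) = (1/s^2)·(1/(s-2)) = L{t}·L{e^(2t)}. So f(t) = t*e^(2t) = ∫₀ᵗ τ·e^(2(t-τ)) dτ

Final answer: ∫₀ᵗ τ·e^(2(t-τ)) dτ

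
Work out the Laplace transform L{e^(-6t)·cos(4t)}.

L{e^(at)·cos(ωt)} = (s-a)/((s-a)² + ω²), so L{e^(-6t)·cos(4t)} = (s+6)/((s+6)² + 16)

Final answer: (s+6)/((s+6)² + 16)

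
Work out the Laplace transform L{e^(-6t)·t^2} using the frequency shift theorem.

L{e^(at)·t^n} = n!/(s-a)^(n+1), so L{e^(-6t)·t^2} = 2/(s+6)^3

Final answer: 2/(s+6)^3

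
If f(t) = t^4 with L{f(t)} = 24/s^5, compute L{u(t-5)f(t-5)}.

Time shift theorem: L{u(t-a)f(t-a)} = e^(-as)F(s). Here a=5, F(s) = 24/s^5, so L{u(t-5)f(t-5)} = e^(-5s)·24/s^5

Final answer: e^(-5s)·24/s^5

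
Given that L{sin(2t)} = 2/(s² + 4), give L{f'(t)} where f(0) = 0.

L{f'(t)} = s·F(s) - f(0) = s·2/(s² + 4) - 0 = 2s/(s² + 4)

Final answer: 2s/(s² + 4)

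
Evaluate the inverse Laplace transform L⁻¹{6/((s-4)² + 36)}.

Using frequency shift, L⁻¹{6/((s-4)² + 36)} = e^(4t)·sin(6t)

Final answer: e^(4t)·sin(6t)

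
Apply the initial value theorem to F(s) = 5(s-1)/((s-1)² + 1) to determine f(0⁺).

f(0⁺) = lim_{s→∞} sF(s) = lim_{s→∞} 5s(s-1)/((s-1)² + 1) = 5

Final answer: 5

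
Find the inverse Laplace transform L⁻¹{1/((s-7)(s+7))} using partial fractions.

Decompose: A/(s-7) + B/(s+7). A = 1/14, B = -1/14. f(t) = (e^(7t) - e^(-7t))/14

Final answer: (e^(7t) - e^(-7t))/14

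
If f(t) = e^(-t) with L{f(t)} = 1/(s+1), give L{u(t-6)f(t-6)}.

Time shift theorem: L{u(t-a)f(t-a)} = e^(-as)F(s). Here a=6, F(s) = 1/(s+1), so L{u(t-6)f(t-6)} = e^(-6s)·1/(s+1)

Final answer: e^(-6s)·1/(s+1)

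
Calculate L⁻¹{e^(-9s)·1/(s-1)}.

L⁻¹{1/(s-1)} = e^t. By the time shift theorem, L⁻¹{e^(-as)F(s)} = u(t-a)f(t-a) with a=9, so L⁻¹{e^(-9s)·1/(s-1)} = u(t-9)·e^(t-9)

Final answer: u(t-9)·e^(t-9)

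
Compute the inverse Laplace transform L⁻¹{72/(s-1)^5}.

L⁻¹{n!/(s-a)^(n+1)} = t^n·e^(at) with n=4, a=1. So L⁻¹{24/(s-1)^5} = t^4·e^t, and L⁻¹{72/(s-1)^5} = (72/24)·t^4·e^t = 3·t^4·e^t

Final answer: 3·t^4·e^t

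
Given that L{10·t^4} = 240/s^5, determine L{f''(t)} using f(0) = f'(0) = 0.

L{f''(t)} = s²F(s) - sf(0) - f'(0) = s²·240/s^5 - 0 - 0 = 240/s^3

Final answer: 240/s^3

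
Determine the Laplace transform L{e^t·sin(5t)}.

L{e^(at)·sin(ωt)} = ω/((s-a)² + ω²), so L{e^t·sin(5t)} = 5/((s-1)² + 25)

Final answer: 5/((s-1)² + 25)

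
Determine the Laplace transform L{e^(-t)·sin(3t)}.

L{e^(at)·sin(ωt)} = ω/((s-a)² + ω²), so L{e^(-t)·sin(3t)} = 3/((s+1)² + 9)

Final answer: 3/((s+1)² + 9)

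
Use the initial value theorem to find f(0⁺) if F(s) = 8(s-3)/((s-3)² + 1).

f(0⁺) = lim_{s→∞} sF(s) = lim_{s→∞} 8s(s-3)/((s-3)² + 1) = 8

Final answer: 8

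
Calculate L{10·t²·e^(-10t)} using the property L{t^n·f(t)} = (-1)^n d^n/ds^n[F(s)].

L{e^(-10t)} = 1/(s+10). d/ds[1/(s+10)] = -1/(s+10)². d²/ds²[1/(s+10)] = 2/(s+10)³. So L{t²·e^(-10t)} = (-1)² · 2/(s+10)³ = 2/(s+10)³. Then L{10·t²·e^(-10t)} = 10·2/(s+10)³ = 20/(s+10)³

Final answer: 20/(s+10)³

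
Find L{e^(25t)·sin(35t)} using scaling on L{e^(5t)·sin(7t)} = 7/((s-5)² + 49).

Scaling with a=5: L{e^(25t)·sin(35t)} = (1/5) · 7/((s/5-5)² + 49). Simplifying: 35/((s-25)² + 1225)

Final answer: 35/((s-25)² + 1225)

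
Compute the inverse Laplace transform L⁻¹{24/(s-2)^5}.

L⁻¹{n!/(s-a)^(n+1)} = t^n·e^(at), so L⁻¹{24/(s-2)^5} = t^4·e^(2t)

Final answer: t^4·e^(2t)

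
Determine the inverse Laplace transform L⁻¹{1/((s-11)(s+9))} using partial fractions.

Decompose: A/(s-11) + B/(s+9). A = 1/20, B = -1/20. f(t) = (e^(11t) - e^(-9t))/20

Final answer: (e^(11t) - e^(-9t))/20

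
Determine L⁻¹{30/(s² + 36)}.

This is the form c·a/(s² + a²) with a = 6, c = 5. L⁻¹ = 5·sin(6t)

Final answer: 5·sin(6t)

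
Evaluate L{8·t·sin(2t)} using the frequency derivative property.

L{sin(2t)} = 2/(s² + 4). By L{t·f(t)} = -F'(s): -d/ds[2/(s² + 4)] = -(2)·(-2s)/(s² + 4)² = 4s/(s² + 4)². Then L{8·t·sin(2t)} = 8·4s/(s² + 4)² = 32s/(s² + 4)²

Final answer: 32s/(s² + 4)²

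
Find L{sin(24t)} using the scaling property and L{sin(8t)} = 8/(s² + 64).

Using L{f(at)} = (1/a)F(s/a) with a=3: L{sin(24t)} = (1/3) · 8/((s/3)² + 64) = (1/3) · 8·9/(s² + 576) = 24/(s² + 576)

Final answer: 24/(s² + 576)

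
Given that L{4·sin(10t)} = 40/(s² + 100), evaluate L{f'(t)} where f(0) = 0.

L{f'(t)} = s·F(s) - f(0) = s·40/(s² + 100) - 0 = 40s/(s² + 100)

Final answer: 40s/(s² + 100)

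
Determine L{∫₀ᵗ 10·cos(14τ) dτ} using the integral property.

L{∫₀ᵗ f(τ)dτ} = F(s)/s with F(s) = 10s/(s² + 196), so the result is (10s/(s² + 196))/s = 10/(s² + 196)

Final answer: 10/(s² + 196)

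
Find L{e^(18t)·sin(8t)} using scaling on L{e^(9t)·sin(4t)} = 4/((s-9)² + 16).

Scaling with a=2: L{e^(18t)·sin(8t)} = (1/2) · 4/((s/2-9)² + 16). Simplifying: 8/((s-18)² + 64)

Final answer: 8/((s-18)² + 64)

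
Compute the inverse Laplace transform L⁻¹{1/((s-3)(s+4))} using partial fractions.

Decompose: A/(s-3) + B/(s+4). A = 1/7, B = -1/7. f(t) = (e^(3t) - e^(-4t))/7

Final answer: (e^(3t) - e^(-4t))/7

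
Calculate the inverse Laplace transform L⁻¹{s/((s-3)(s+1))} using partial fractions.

Using partial fractions, f(t) = (3e^(3t) + e^(-t))/4

Final answer: (3e^(3t) + e^(-t))/4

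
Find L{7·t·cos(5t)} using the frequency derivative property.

L{cos(5t)} = s/(s² + 25). Derivative: d/ds[s/(s² + 25)] = [(s² + 25) - s·2s]/(s² + 25)² = (25 - s²)/(s² + 25)². So L{t·cos(5t)} = -F'(s) = (s² - 25)/(s² + 25)². Then L{7·t·cos(5t)} = 7·(s² - 25)/(s² + 25)²

Final answer: 7·(s² - 25)/(s² + 25)²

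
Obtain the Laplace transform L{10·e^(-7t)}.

L{e^(at)} = 1/(s-a), so L{e^(-7t)} = 1/(s+7). Then L{10·e^(-7t)} = 10/(s+7)

Final answer: 10/(s+7)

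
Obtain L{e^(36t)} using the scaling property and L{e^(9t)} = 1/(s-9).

Using L{f(at)} = (1/a)F(s/a) with a=4 and f(t) = e^(9t): L{e^(36t)} = (1/4) · 1/((s/4)-9) = (1/4) · 4/(s-36) = 1/(s-36)

Final answer: 1/(s-36)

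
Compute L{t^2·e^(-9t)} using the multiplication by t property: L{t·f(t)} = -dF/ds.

Using L{t^n·e^(at)} = n!/(s-a)^(n+1), L{t^2·e^(-9t)} = 2/(s+9)^3

Final answer: 2/(s+9)^3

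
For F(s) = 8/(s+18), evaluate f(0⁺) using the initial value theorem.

f(0⁺) = lim_{s→∞} s·8/(s+18) = lim_{s→∞} 8s/(s+18) = 8

Final answer: 8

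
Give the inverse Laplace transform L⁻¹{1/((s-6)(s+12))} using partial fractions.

Decompose: A/(s-6) + B/(s+12). A = 1/18, B = -1/18. f(t) = (e^(6t) - e^(-12t))/18

Final answer: (e^(6t) - e^(-12t))/18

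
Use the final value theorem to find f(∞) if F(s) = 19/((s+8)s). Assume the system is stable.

f(∞) = lim_{s→0} sF(s) = lim_{s→0} 19/(s+8) = 19/8

Final answer: 19/8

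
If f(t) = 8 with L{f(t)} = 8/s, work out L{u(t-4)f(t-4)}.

Time shift theorem: L{u(t-a)f(t-a)} = e^(-as)F(s). Here a=4, F(s) = 8/s, so L{u(t-4)f(t-4)} = e^(-4s)·8/s

Final answer: e^(-4s)·8/s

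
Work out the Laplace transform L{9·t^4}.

L{t^n} = n!/s^(n+1), so L{t^4} = 24/s^5. Then L{9·t^4} = 9·24/s^5 = 216/s^5

Final answer: 216/s^5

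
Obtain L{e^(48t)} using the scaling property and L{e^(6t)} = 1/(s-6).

Using L{f(at)} = (1/a)F(s/a) with a=8 and f(t) = e^(6t): L{e^(48t)} = (1/8) · 1/((s/8)-6) = (1/8) · 8/(s-48) = 1/(s-48)

Final answer: 1/(s-48)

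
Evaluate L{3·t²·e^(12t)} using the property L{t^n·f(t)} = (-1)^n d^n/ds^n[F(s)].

L{e^(12t)} = 1/(s-12). d/ds[1/(s-12)] = -1/(s-12)². d²/ds²[1/(s-12)] = 2/(s-12)³. So L{t²·e^(12t)} = (-1)² · 2/(s-12)³ = 2/(s-12)³. Then L{3·t²·e^(12t)} = 3·2/(s-12)³ = 6/(s-12)³

Final answer: 6/(s-12)³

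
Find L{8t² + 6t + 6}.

L{8t² + 6t + 6} = 8·2/s³ + 6/s² + 6/s = 16/s³ + 6/s² + 6/s

Final answer: 16/s³ + 6/s² + 6/s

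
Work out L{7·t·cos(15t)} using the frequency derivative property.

L{cos(15t)} = s/(s² + 225). Derivative: d/ds[s/(s² + 225)] = [(s² + 225) - s·2s]/(s² + 225)² = (225 - s²)/(s² + 225)². So L{t·cos(15t)} = -F'(s) = (s² - 225)/(s² + 225)². Then L{7·t·cos(15t)} = 7·(s² - 225)/(s² + 225)²

Final answer: 7·(s² - 225)/(s² + 225)²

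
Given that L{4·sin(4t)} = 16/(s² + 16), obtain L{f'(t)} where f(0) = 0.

L{f'(t)} = s·F(s) - f(0) = s·16/(s² + 16) - 0 = 16s/(s² + 16)

Final answer: 16s/(s² + 16)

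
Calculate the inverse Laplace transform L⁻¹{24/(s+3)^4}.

L⁻¹{n!/(s-a)^(n+1)} = t^n·e^(at) with n=3, a=-3. So L⁻¹{6/(s+3)^4} = t^3·e^(-3t), and L⁻¹{24/(s+3)^4} = (24/6)·t^3·e^(-3t) = 4·t^3·e^(-3t)

Final answer: 4·t^3·e^(-3t)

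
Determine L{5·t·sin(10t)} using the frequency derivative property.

L{sin(10t)} = 10/(s² + 100). By L{t·f(t)} = -F'(s): -d/ds[10/(s² + 100)] = -(10)·(-2s)/(s² + 100)² = 20s/(s² + 100)². Then L{5·t·sin(10t)} = 5·20s/(s² + 100)² = 100s/(s² + 100)²

Final answer: 100s/(s² + 100)²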